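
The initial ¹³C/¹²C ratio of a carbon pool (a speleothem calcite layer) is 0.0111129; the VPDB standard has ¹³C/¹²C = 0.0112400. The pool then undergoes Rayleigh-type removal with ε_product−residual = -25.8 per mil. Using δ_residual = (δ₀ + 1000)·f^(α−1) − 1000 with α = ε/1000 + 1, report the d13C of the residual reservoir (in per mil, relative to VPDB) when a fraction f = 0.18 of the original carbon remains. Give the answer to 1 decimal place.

δ₀ = (0.0111129/0.0112400 − 1)×1000 = (0.988692 − 1)×1000 = -11.308 per mil
α − 1 = ε/1000 = -0.0258
f^(α−1) = 0.18^(-0.0258) = 1.045235
δ_res = (-11.308 + 1000) × 1.045235 − 1000 = 1033.416 − 1000 = 33.42 per mil

33.4 per mil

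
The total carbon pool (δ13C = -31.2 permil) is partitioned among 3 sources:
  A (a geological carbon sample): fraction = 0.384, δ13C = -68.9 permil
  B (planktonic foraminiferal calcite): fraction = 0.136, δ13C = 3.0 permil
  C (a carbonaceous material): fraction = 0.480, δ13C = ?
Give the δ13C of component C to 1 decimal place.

Isotope mass balance: δ_bulk = Σ fᵢ·δᵢ.
-31.2 = 0.384×(-68.9) + 0.136×(3.0) + 0.480×δ_C
0.480·δ_C = -31.2 − (-26.050) = -5.150
δ_C = -5.150 / 0.480 = -10.73 permil

-10.7 permil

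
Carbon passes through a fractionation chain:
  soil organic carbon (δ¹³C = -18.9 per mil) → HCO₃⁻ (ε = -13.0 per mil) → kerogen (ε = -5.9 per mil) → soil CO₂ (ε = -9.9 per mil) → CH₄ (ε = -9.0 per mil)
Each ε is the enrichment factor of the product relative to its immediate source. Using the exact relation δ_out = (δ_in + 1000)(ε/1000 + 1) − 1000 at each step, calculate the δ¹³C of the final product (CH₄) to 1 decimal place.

step 1: δ = (-18.90 + 1000)·(-13.0/1000 + 1) − 1000 = -31.65 per mil
step 2: δ = (-31.65 + 1000)·(-5.9/1000 + 1) − 1000 = -37.37 per mil
step 3: δ = (-37.37 + 1000)·(-9.9/1000 + 1) − 1000 = -46.90 per mil
step 4: δ = (-46.90 + 1000)·(-9.0/1000 + 1) − 1000 = -55.48 per mil

-55.5 per mil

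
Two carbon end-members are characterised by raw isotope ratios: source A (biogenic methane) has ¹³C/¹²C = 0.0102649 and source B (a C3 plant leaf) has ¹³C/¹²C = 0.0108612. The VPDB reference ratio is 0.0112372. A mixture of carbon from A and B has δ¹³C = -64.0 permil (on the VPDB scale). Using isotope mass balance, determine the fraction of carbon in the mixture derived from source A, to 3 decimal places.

0.576

δ_A = (0.0102649/0.0112372 − 1)×1000 = (0.913475 − 1)×1000 = -86.525 permil
δ_B = (0.0108612/0.0112372 − 1)×1000 = (0.966540 − 1)×1000 = -33.460 permil
f_A = (δ_mix − δ_B)/(δ_A − δ_B) = (-64.0 − (-33.460))/(-86.525 − (-33.460))
f_A = -30.540 / -53.065 = 0.5755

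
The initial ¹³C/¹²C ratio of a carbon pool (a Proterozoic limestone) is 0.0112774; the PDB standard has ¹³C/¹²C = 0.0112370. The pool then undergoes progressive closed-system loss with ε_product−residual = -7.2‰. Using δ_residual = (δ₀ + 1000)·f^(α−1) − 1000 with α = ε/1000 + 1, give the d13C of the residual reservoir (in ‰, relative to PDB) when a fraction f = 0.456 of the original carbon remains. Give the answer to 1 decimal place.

δ₀ = (0.0112774/0.0112370 − 1)×1000 = (1.003595 − 1)×1000 = 3.595‰
α − 1 = ε/1000 = -0.0072
f^(α−1) = 0.456^(-0.0072) = 1.005670
δ_res = (3.595 + 1000) × 1.005670 − 1000 = 1009.286 − 1000 = 9.29‰

9.3‰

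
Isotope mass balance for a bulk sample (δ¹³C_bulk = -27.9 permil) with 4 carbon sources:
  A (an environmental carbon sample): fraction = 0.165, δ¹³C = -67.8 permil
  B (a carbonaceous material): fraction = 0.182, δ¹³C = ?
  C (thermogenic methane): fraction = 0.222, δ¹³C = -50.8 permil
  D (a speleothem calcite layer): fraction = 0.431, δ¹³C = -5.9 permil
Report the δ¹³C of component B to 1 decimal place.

-15.9 permil

Isotope mass balance: δ_bulk = Σ fᵢ·δᵢ.
-27.9 = 0.165×(-67.8) + 0.182×δ_B + 0.222×(-50.8) + 0.431×(-5.9)
0.182·δ_B = -27.9 − (-25.008) = -2.892
δ_B = -2.892 / 0.182 = -15.89 permil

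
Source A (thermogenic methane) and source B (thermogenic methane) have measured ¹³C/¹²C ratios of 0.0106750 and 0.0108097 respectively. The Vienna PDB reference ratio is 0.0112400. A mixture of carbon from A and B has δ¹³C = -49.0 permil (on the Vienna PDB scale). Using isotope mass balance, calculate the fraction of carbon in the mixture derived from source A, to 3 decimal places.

0.894

δ_A = (0.0106750/0.0112400 − 1)×1000 = (0.949733 − 1)×1000 = -50.267 permil
δ_B = (0.0108097/0.0112400 − 1)×1000 = (0.961717 − 1)×1000 = -38.283 permil
f_A = (δ_mix − δ_B)/(δ_A − δ_B) = (-49.0 − (-38.283))/(-50.267 − (-38.283))
f_A = -10.717 / -11.984 = 0.8943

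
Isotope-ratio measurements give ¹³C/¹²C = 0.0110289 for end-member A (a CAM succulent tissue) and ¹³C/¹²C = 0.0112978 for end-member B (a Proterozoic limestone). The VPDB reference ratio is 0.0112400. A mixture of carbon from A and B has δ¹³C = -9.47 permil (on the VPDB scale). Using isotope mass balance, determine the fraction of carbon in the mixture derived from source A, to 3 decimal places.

0.611

δ_A = (0.0110289/0.0112400 − 1)×1000 = (0.981219 − 1)×1000 = -18.781 permil
δ_B = (0.0112978/0.0112400 − 1)×1000 = (1.005142 − 1)×1000 = 5.142 permil
f_A = (δ_mix − δ_B)/(δ_A − δ_B) = (-9.47 − (5.142))/(-18.781 − (5.142))
f_A = -14.612 / -23.923 = 0.6108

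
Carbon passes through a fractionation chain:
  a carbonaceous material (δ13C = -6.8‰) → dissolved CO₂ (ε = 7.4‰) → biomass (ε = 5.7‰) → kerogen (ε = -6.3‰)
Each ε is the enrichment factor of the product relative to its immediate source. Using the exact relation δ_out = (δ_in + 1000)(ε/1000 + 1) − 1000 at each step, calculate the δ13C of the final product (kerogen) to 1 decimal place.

step 1: δ = (-6.80 + 1000)·(7.4/1000 + 1) − 1000 = 0.55‰
step 2: δ = (0.55 + 1000)·(5.7/1000 + 1) − 1000 = 6.25‰
step 3: δ = (6.25 + 1000)·(-6.3/1000 + 1) − 1000 = -0.09‰

-0.1‰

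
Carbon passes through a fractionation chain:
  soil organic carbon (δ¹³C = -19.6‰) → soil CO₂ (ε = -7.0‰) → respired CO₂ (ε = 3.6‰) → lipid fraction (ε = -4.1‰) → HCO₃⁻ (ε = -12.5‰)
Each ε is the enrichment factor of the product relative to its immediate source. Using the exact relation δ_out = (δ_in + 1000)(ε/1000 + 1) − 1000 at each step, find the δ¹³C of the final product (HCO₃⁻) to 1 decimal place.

-39.1‰

step 1: δ = (-19.60 + 1000)·(-7.0/1000 + 1) − 1000 = -26.46‰
step 2: δ = (-26.46 + 1000)·(3.6/1000 + 1) − 1000 = -22.96‰
step 3: δ = (-22.96 + 1000)·(-4.1/1000 + 1) − 1000 = -26.96‰
step 4: δ = (-26.96 + 1000)·(-12.5/1000 + 1) − 1000 = -39.13‰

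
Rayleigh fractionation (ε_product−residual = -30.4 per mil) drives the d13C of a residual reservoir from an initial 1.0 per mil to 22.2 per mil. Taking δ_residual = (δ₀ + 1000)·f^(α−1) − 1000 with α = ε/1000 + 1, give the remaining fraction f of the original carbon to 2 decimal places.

α − 1 = ε/1000 = -0.0304
(δ_res + 1000)/(δ₀ + 1000) = (22.2 + 1000)/(1.0 + 1000) = 1022.2/1001.0 = 1.021179
f = 1.021179^(1/-0.0304) = exp(ln(1.021179)/-0.0304) = exp(0.02096/-0.0304)
f = exp(-0.6894) = 0.5019

0.50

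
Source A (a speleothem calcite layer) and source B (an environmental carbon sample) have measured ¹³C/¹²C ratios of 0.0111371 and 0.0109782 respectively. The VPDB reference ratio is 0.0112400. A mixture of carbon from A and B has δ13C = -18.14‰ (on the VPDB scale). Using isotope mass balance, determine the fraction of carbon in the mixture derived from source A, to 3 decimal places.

0.364

δ_A = (0.0111371/0.0112400 − 1)×1000 = (0.990845 − 1)×1000 = -9.155‰
δ_B = (0.0109782/0.0112400 − 1)×1000 = (0.976708 − 1)×1000 = -23.292‰
f_A = (δ_mix − δ_B)/(δ_A − δ_B) = (-18.14 − (-23.292))/(-9.155 − (-23.292))
f_A = 5.152 / 14.137 = 0.3644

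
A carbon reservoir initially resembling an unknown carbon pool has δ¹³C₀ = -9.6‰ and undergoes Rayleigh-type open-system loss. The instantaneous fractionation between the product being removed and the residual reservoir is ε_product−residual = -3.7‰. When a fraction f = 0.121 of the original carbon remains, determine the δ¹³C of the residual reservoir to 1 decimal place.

-1.8‰

Rayleigh residual: δ_res = (δ₀ + 1000)·f^(α−1) − 1000
α = ε/1000 + 1 = 0.99630, so α − 1 = -0.00370
f^(α−1) = 0.121^(-0.00370) = 1.007845
δ_res = (-9.6 + 1000) × 1.007845 − 1000 = 998.170 − 1000 = -1.83‰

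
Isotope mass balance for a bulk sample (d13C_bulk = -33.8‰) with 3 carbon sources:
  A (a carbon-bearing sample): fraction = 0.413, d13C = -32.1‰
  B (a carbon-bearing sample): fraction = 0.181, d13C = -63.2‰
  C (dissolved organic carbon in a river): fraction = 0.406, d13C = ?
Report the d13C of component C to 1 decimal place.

Isotope mass balance: δ_bulk = Σ fᵢ·δᵢ.
-33.8 = 0.413×(-32.1) + 0.181×(-63.2) + 0.406×δ_C
0.406·δ_C = -33.8 − (-24.697) = -9.103
δ_C = -9.103 / 0.406 = -22.42‰

-22.4‰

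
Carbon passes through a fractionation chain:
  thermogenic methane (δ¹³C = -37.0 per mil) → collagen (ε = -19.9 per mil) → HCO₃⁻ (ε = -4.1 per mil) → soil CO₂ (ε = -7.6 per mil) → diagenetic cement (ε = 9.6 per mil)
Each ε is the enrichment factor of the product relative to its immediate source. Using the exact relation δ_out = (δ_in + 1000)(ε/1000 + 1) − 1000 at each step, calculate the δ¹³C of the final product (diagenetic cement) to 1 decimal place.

-58.2 per mil

step 1: δ = (-37.00 + 1000)·(-19.9/1000 + 1) − 1000 = -56.16 per mil
step 2: δ = (-56.16 + 1000)·(-4.1/1000 + 1) − 1000 = -60.03 per mil
step 3: δ = (-60.03 + 1000)·(-7.6/1000 + 1) − 1000 = -67.18 per mil
step 4: δ = (-67.18 + 1000)·(9.6/1000 + 1) − 1000 = -58.22 per mil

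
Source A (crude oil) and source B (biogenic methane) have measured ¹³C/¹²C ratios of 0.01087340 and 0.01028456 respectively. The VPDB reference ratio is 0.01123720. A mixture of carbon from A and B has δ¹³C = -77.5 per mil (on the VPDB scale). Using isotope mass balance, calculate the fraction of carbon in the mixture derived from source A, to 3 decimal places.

0.139

δ_A = (0.01087340/0.01123720 − 1)×1000 = (0.967625 − 1)×1000 = -32.375 per mil
δ_B = (0.01028456/0.01123720 − 1)×1000 = (0.915224 − 1)×1000 = -84.776 per mil
f_A = (δ_mix − δ_B)/(δ_A − δ_B) = (-77.5 − (-84.776))/(-32.375 − (-84.776))
f_A = 7.276 / 52.401 = 0.1388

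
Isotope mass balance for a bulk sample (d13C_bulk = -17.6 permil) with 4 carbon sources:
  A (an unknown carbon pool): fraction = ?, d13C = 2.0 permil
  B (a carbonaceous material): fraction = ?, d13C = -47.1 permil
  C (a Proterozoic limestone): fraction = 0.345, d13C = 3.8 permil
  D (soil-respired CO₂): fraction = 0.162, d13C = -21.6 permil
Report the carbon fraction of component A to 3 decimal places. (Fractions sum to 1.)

0.159

Let f_A and f_B be the unknown fractions; fractions sum to 1 so f_A + f_B = 0.493.
Mass balance: Σ fᵢ·δᵢ = δ_bulk ⇒ f_A·(2.0) + f_B·(-47.1) = -17.6 − (-2.188) = -15.412
Substitute f_B = 0.493 − f_A:
f_A·(2.0 − -47.1) = -15.412 − 0.493×(-47.1) = 7.809
f_A = 7.809 / 49.1 = 0.1590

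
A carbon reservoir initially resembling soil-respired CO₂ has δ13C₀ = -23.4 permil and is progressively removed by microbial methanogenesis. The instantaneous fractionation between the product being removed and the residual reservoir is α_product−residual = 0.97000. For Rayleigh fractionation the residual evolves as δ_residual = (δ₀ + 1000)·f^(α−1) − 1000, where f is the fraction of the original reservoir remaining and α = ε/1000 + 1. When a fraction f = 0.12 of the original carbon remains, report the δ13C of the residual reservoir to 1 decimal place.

Rayleigh residual: δ_res = (δ₀ + 1000)·f^(α−1) − 1000
α − 1 = -0.03000
f^(α−1) = 0.12^(-0.03000) = 1.065674
δ_res = (-23.4 + 1000) × 1.065674 − 1000 = 1040.738 − 1000 = 40.74 permil

40.7 permil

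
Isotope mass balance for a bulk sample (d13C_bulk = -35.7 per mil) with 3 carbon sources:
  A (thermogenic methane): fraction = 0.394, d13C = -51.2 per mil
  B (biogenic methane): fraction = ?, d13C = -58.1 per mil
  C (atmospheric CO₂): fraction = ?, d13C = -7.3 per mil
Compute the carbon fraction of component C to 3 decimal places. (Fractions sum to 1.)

Let f_C and f_B be the unknown fractions; fractions sum to 1 so f_C + f_B = 0.606.
Mass balance: Σ fᵢ·δᵢ = δ_bulk ⇒ f_C·(-7.3) + f_B·(-58.1) = -35.7 − (-20.173) = -15.527
Substitute f_B = 0.606 − f_C:
f_C·(-7.3 − -58.1) = -15.527 − 0.606×(-58.1) = 19.681
f_C = 19.681 / 50.8 = 0.3874

0.387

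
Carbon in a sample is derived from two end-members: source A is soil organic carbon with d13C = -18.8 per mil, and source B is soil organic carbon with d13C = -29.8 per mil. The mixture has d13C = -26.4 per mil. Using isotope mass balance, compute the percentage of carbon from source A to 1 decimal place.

δ_mix = f_A·δ_A + (1 − f_A)·δ_B  ⇒  f_A = (δ_mix − δ_B)/(δ_A − δ_B)
f_A = (-26.4 − (-29.8)) / (-18.8 − (-29.8))
f_A = 3.4 / 11.0 = 0.3091

30.9%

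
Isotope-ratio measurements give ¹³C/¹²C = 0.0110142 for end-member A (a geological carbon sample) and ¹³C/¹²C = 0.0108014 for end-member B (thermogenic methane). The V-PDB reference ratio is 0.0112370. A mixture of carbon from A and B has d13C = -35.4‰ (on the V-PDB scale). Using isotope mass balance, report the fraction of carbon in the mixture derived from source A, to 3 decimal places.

0.178

δ_A = (0.0110142/0.0112370 − 1)×1000 = (0.980173 − 1)×1000 = -19.827‰
δ_B = (0.0108014/0.0112370 − 1)×1000 = (0.961235 − 1)×1000 = -38.765‰
f_A = (δ_mix − δ_B)/(δ_A − δ_B) = (-35.4 − (-38.765))/(-19.827 − (-38.765))
f_A = 3.365 / 18.937 = 0.1777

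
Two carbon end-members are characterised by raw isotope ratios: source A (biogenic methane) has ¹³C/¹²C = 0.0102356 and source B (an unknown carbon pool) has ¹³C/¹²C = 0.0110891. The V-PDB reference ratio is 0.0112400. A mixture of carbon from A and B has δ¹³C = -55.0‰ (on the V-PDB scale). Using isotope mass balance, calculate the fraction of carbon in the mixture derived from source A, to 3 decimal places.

δ_A = (0.0102356/0.0112400 − 1)×1000 = (0.910641 − 1)×1000 = -89.359‰
δ_B = (0.0110891/0.0112400 − 1)×1000 = (0.986575 − 1)×1000 = -13.425‰
f_A = (δ_mix − δ_B)/(δ_A − δ_B) = (-55.0 − (-13.425))/(-89.359 − (-13.425))
f_A = -41.575 / -75.934 = 0.5475

0.548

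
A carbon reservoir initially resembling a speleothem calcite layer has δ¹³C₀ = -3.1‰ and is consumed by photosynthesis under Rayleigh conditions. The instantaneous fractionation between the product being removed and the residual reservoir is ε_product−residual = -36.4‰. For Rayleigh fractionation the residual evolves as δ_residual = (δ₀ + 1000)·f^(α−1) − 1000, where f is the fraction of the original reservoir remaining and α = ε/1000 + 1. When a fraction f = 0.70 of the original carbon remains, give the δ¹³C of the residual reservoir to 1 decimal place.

9.9‰

Rayleigh residual: δ_res = (δ₀ + 1000)·f^(α−1) − 1000
α = ε/1000 + 1 = 0.96360, so α − 1 = -0.03640
f^(α−1) = 0.70^(-0.03640) = 1.013068
δ_res = (-3.1 + 1000) × 1.013068 − 1000 = 1009.927 − 1000 = 9.93‰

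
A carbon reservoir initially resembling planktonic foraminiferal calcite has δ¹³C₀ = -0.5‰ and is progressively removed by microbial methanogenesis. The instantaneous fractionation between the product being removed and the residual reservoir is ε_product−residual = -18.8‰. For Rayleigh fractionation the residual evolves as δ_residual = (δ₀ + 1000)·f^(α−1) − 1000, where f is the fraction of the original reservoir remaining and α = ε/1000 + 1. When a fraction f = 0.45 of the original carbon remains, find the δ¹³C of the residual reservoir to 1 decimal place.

Rayleigh residual: δ_res = (δ₀ + 1000)·f^(α−1) − 1000
α = ε/1000 + 1 = 0.98120, so α − 1 = -0.01880
f^(α−1) = 0.45^(-0.01880) = 1.015125
δ_res = (-0.5 + 1000) × 1.015125 − 1000 = 1014.618 − 1000 = 14.62‰

14.6‰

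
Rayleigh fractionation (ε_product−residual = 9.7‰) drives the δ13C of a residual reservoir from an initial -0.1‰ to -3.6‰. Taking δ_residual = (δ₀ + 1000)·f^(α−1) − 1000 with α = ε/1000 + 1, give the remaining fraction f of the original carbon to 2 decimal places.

0.70

α − 1 = ε/1000 = 0.0097
(δ_res + 1000)/(δ₀ + 1000) = (-3.6 + 1000)/(-0.1 + 1000) = 996.4/999.9 = 0.996500
f = 0.996500^(1/0.0097) = exp(ln(0.996500)/0.0097) = exp(-0.00351/0.0097)
f = exp(-0.3615) = 0.6966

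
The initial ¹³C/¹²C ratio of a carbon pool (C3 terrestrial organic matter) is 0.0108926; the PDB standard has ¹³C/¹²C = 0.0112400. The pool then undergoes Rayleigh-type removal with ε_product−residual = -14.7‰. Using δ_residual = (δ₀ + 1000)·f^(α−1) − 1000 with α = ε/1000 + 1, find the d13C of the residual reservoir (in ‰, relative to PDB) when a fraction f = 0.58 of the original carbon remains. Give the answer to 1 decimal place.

-23.1‰

δ₀ = (0.0108926/0.0112400 − 1)×1000 = (0.969093 − 1)×1000 = -30.907‰
α − 1 = ε/1000 = -0.0147
f^(α−1) = 0.58^(-0.0147) = 1.008040
δ_res = (-30.907 + 1000) × 1.008040 − 1000 = 976.884 − 1000 = -23.12‰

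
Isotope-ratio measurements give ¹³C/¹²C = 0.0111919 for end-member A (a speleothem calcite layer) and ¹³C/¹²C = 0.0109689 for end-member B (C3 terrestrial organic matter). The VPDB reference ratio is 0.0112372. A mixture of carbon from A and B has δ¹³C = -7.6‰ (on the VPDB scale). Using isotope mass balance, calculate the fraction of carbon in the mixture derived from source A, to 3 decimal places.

0.820

δ_A = (0.0111919/0.0112372 − 1)×1000 = (0.995969 − 1)×1000 = -4.031‰
δ_B = (0.0109689/0.0112372 − 1)×1000 = (0.976124 − 1)×1000 = -23.876‰
f_A = (δ_mix − δ_B)/(δ_A − δ_B) = (-7.6 − (-23.876))/(-4.031 − (-23.876))
f_A = 16.276 / 19.845 = 0.8202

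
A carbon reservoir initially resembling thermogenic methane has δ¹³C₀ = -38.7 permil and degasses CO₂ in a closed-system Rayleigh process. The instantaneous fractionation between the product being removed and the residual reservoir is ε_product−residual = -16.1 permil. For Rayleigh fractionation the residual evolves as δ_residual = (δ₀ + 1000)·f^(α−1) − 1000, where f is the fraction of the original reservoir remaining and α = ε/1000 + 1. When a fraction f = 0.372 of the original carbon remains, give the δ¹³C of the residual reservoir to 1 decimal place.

-23.3 permil

Rayleigh residual: δ_res = (δ₀ + 1000)·f^(α−1) − 1000
α = ε/1000 + 1 = 0.98390, so α − 1 = -0.01610
f^(α−1) = 0.372^(-0.01610) = 1.016048
δ_res = (-38.7 + 1000) × 1.016048 − 1000 = 976.727 − 1000 = -23.27 permil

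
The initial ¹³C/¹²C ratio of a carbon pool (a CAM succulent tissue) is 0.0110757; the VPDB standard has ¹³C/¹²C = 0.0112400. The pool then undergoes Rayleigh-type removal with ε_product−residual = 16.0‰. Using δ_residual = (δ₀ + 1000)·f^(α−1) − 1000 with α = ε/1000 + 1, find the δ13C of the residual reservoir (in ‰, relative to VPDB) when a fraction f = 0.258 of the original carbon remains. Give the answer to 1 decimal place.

-35.7‰

δ₀ = (0.0110757/0.0112400 − 1)×1000 = (0.985383 − 1)×1000 = -14.617‰
α − 1 = ε/1000 = 0.0160
f^(α−1) = 0.258^(0.0160) = 0.978557
δ_res = (-14.617 + 1000) × 0.978557 − 1000 = 964.253 − 1000 = -35.75‰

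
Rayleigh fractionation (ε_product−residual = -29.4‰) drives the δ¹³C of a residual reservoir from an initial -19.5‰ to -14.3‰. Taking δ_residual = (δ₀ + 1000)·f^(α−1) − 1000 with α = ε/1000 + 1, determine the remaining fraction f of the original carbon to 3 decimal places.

α − 1 = ε/1000 = -0.0294
(δ_res + 1000)/(δ₀ + 1000) = (-14.3 + 1000)/(-19.5 + 1000) = 985.7/980.5 = 1.005303
f = 1.005303^(1/-0.0294) = exp(ln(1.005303)/-0.0294) = exp(0.00529/-0.0294)
f = exp(-0.1799) = 0.8353

0.835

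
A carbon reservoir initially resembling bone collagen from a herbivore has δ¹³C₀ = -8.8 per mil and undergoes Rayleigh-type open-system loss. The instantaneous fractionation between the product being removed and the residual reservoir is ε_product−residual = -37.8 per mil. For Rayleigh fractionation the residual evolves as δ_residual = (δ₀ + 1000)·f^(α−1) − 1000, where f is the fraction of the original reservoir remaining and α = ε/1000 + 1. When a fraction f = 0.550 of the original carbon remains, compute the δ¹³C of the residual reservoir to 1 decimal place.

Rayleigh residual: δ_res = (δ₀ + 1000)·f^(α−1) − 1000
α = ε/1000 + 1 = 0.96220, so α − 1 = -0.03780
f^(α−1) = 0.550^(-0.03780) = 1.022856
δ_res = (-8.8 + 1000) × 1.022856 − 1000 = 1013.854 − 1000 = 13.85 per mil

13.9 per mil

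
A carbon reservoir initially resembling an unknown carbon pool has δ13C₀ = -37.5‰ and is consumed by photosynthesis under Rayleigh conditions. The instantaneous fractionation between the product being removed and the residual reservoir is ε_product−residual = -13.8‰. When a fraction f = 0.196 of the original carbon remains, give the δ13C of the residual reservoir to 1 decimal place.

Rayleigh residual: δ_res = (δ₀ + 1000)·f^(α−1) − 1000
α = ε/1000 + 1 = 0.98620, so α − 1 = -0.01380
f^(α−1) = 0.196^(-0.01380) = 1.022744
δ_res = (-37.5 + 1000) × 1.022744 − 1000 = 984.391 − 1000 = -15.61‰

-15.6‰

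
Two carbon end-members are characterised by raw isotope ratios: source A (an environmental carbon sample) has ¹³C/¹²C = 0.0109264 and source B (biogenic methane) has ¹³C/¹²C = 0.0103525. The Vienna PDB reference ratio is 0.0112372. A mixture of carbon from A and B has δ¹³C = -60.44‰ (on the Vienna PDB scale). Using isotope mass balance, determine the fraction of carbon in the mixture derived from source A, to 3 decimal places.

0.358

δ_A = (0.0109264/0.0112372 − 1)×1000 = (0.972342 − 1)×1000 = -27.658‰
δ_B = (0.0103525/0.0112372 − 1)×1000 = (0.921270 − 1)×1000 = -78.730‰
f_A = (δ_mix − δ_B)/(δ_A − δ_B) = (-60.44 − (-78.730))/(-27.658 − (-78.730))
f_A = 18.290 / 51.071 = 0.3581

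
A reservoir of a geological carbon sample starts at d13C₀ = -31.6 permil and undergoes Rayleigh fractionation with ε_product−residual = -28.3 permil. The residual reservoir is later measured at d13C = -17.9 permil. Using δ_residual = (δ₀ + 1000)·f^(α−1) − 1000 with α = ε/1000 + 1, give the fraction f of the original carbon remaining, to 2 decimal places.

0.61

α − 1 = ε/1000 = -0.0283
(δ_res + 1000)/(δ₀ + 1000) = (-17.9 + 1000)/(-31.6 + 1000) = 982.1/968.4 = 1.014147
f = 1.014147^(1/-0.0283) = exp(ln(1.014147)/-0.0283) = exp(0.01405/-0.0283)
f = exp(-0.4964) = 0.6087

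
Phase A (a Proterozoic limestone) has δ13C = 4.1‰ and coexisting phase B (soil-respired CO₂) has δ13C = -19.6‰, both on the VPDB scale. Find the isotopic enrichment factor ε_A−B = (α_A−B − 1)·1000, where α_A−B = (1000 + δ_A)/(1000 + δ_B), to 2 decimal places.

24.17‰

α_A−B = (1000 + 4.1) / (1000 + -19.6) = 1004.1 / 980.4 = 1.024174
ε_A−B = (1.024174 − 1) × 1000 = 24.174‰
(The approximation ε ≈ δ_A − δ_B would give 23.7‰.)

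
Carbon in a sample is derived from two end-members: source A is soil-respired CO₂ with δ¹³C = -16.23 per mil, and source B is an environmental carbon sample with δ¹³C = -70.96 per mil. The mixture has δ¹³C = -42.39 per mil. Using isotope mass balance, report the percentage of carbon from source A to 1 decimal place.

52.2%

δ_mix = f_A·δ_A + (1 − f_A)·δ_B  ⇒  f_A = (δ_mix − δ_B)/(δ_A − δ_B)
f_A = (-42.39 − (-70.96)) / (-16.23 − (-70.96))
f_A = 28.57 / 54.73 = 0.5220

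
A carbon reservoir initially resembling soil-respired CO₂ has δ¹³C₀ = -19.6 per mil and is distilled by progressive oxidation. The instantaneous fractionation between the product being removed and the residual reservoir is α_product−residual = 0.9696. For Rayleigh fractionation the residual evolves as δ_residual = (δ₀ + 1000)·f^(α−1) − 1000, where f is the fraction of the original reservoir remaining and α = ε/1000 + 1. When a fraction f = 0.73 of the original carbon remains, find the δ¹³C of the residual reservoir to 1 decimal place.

-10.2 per mil

Rayleigh residual: δ_res = (δ₀ + 1000)·f^(α−1) − 1000
α − 1 = -0.03040
f^(α−1) = 0.73^(-0.03040) = 1.009613
δ_res = (-19.6 + 1000) × 1.009613 − 1000 = 989.825 − 1000 = -10.18 per mil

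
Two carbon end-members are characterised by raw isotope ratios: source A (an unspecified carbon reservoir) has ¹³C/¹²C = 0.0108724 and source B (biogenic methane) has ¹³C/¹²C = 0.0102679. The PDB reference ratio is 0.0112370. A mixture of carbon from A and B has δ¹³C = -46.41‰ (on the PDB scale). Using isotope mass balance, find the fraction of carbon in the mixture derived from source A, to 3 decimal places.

0.740

δ_A = (0.0108724/0.0112370 − 1)×1000 = (0.967554 − 1)×1000 = -32.446‰
δ_B = (0.0102679/0.0112370 − 1)×1000 = (0.913758 − 1)×1000 = -86.242‰
f_A = (δ_mix − δ_B)/(δ_A − δ_B) = (-46.41 − (-86.242))/(-32.446 − (-86.242))
f_A = 39.832 / 53.795 = 0.7404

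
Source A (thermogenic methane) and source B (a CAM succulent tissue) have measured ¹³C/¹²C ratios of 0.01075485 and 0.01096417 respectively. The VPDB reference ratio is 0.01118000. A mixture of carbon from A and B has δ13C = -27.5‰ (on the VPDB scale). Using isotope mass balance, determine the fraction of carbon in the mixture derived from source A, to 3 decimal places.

δ_A = (0.01075485/0.01118000 − 1)×1000 = (0.961972 − 1)×1000 = -38.028‰
δ_B = (0.01096417/0.01118000 − 1)×1000 = (0.980695 − 1)×1000 = -19.305‰
f_A = (δ_mix − δ_B)/(δ_A − δ_B) = (-27.5 − (-19.305))/(-38.028 − (-19.305))
f_A = -8.195 / -18.723 = 0.4377

0.438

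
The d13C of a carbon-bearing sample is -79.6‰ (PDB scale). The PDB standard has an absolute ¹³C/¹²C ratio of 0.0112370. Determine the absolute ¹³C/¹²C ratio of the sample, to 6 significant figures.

R_sample = R_standard × (d13C/1000 + 1)
R_sample = 0.0112370 × (-79.6/1000 + 1) = 0.0112370 × 0.920400
R_sample = 0.0103425

0.0103425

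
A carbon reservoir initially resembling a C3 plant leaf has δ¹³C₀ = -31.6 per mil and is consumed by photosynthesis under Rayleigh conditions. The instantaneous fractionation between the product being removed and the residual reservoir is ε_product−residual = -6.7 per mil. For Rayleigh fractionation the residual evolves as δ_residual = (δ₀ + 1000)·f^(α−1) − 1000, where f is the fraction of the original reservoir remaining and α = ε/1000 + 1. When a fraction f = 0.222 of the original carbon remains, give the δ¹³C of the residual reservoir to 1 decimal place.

-21.8 per mil

Rayleigh residual: δ_res = (δ₀ + 1000)·f^(α−1) − 1000
α = ε/1000 + 1 = 0.99330, so α − 1 = -0.00670
f^(α−1) = 0.222^(-0.00670) = 1.010135
δ_res = (-31.6 + 1000) × 1.010135 − 1000 = 978.215 − 1000 = -21.79 per mil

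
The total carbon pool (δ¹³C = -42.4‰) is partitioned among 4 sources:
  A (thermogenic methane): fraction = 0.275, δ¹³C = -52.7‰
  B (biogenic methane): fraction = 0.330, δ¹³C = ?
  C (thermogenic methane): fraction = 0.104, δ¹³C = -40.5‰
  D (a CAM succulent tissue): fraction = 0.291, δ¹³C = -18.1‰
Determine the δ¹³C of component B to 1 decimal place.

-55.8‰

Isotope mass balance: δ_bulk = Σ fᵢ·δᵢ.
-42.4 = 0.275×(-52.7) + 0.330×δ_B + 0.104×(-40.5) + 0.291×(-18.1)
0.330·δ_B = -42.4 − (-23.972) = -18.428
δ_B = -18.428 / 0.330 = -55.84‰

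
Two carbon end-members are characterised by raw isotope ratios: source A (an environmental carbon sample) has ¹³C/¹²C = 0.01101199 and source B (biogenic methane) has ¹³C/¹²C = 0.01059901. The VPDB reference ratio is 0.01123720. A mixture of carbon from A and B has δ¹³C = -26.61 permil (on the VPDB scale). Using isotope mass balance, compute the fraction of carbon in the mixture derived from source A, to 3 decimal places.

δ_A = (0.01101199/0.01123720 − 1)×1000 = (0.979959 − 1)×1000 = -20.041 permil
δ_B = (0.01059901/0.01123720 − 1)×1000 = (0.943207 − 1)×1000 = -56.793 permil
f_A = (δ_mix − δ_B)/(δ_A − δ_B) = (-26.61 − (-56.793))/(-20.041 − (-56.793))
f_A = 30.183 / 36.751 = 0.8213

0.821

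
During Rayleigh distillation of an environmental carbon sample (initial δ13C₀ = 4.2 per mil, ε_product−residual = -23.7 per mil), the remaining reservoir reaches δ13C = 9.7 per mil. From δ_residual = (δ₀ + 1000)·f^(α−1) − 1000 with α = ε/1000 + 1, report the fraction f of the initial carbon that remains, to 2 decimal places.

α − 1 = ε/1000 = -0.0237
(δ_res + 1000)/(δ₀ + 1000) = (9.7 + 1000)/(4.2 + 1000) = 1009.7/1004.2 = 1.005477
f = 1.005477^(1/-0.0237) = exp(ln(1.005477)/-0.0237) = exp(0.00546/-0.0237)
f = exp(-0.2305) = 0.7942

0.79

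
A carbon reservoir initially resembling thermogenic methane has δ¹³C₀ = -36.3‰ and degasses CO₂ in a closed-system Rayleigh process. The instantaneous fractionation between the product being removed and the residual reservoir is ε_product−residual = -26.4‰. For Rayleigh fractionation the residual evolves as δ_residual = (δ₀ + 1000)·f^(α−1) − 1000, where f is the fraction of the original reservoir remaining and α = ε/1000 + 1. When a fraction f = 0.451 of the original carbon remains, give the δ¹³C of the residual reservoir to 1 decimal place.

-15.8‰

Rayleigh residual: δ_res = (δ₀ + 1000)·f^(α−1) − 1000
α = ε/1000 + 1 = 0.97360, so α − 1 = -0.02640
f^(α−1) = 0.451^(-0.02640) = 1.021245
δ_res = (-36.3 + 1000) × 1.021245 − 1000 = 984.173 − 1000 = -15.83‰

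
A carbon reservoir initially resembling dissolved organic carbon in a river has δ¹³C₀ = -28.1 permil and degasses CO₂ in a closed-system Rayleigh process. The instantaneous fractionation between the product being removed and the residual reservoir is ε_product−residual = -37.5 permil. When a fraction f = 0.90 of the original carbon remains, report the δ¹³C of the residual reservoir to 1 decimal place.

-24.3 permil

Rayleigh residual: δ_res = (δ₀ + 1000)·f^(α−1) − 1000
α = ε/1000 + 1 = 0.96250, so α − 1 = -0.03750
f^(α−1) = 0.90^(-0.03750) = 1.003959
δ_res = (-28.1 + 1000) × 1.003959 − 1000 = 975.748 − 1000 = -24.25 permil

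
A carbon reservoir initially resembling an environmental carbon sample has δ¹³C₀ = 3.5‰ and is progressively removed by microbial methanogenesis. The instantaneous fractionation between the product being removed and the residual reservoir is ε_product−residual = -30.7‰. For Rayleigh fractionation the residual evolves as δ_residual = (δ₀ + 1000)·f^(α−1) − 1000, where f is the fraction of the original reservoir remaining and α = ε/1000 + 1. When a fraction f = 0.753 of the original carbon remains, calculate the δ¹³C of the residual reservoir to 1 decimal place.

12.3‰

Rayleigh residual: δ_res = (δ₀ + 1000)·f^(α−1) − 1000
α = ε/1000 + 1 = 0.96930, so α − 1 = -0.03070
f^(α−1) = 0.753^(-0.03070) = 1.008747
δ_res = (3.5 + 1000) × 1.008747 − 1000 = 1012.278 − 1000 = 12.28‰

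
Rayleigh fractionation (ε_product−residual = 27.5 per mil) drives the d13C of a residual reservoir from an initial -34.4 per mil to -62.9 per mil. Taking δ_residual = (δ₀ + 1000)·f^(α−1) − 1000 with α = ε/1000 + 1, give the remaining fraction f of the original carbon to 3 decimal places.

0.336

α − 1 = ε/1000 = 0.0275
(δ_res + 1000)/(δ₀ + 1000) = (-62.9 + 1000)/(-34.4 + 1000) = 937.1/965.6 = 0.970485
f = 0.970485^(1/0.0275) = exp(ln(0.970485)/0.0275) = exp(-0.02996/0.0275)
f = exp(-1.0894) = 0.3364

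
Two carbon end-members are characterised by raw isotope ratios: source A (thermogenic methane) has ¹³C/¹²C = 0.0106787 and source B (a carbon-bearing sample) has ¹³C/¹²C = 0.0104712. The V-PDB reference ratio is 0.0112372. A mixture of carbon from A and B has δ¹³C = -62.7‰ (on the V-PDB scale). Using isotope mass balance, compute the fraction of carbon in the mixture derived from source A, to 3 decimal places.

δ_A = (0.0106787/0.0112372 − 1)×1000 = (0.950299 − 1)×1000 = -49.701‰
δ_B = (0.0104712/0.0112372 − 1)×1000 = (0.931834 − 1)×1000 = -68.166‰
f_A = (δ_mix − δ_B)/(δ_A − δ_B) = (-62.7 − (-68.166))/(-49.701 − (-68.166))
f_A = 5.466 / 18.465 = 0.2960

0.296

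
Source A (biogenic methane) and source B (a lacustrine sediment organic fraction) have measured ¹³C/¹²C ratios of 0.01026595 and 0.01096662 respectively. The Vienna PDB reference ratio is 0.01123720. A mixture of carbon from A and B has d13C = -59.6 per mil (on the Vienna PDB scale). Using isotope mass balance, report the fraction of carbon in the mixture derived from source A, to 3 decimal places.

δ_A = (0.01026595/0.01123720 − 1)×1000 = (0.913568 − 1)×1000 = -86.432 per mil
δ_B = (0.01096662/0.01123720 − 1)×1000 = (0.975921 − 1)×1000 = -24.079 per mil
f_A = (δ_mix − δ_B)/(δ_A − δ_B) = (-59.6 − (-24.079))/(-86.432 − (-24.079))
f_A = -35.521 / -62.353 = 0.5697

0.570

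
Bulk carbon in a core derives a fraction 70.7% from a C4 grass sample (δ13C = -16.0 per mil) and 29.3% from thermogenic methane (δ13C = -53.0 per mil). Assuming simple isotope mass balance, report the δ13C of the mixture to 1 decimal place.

-26.8 per mil

δ_mix = f_A·δ_A + f_B·δ_B
δ_mix = 0.707 × (-16.0) + 0.293 × (-53.0)
δ_mix = -11.31 + -15.53 = -26.84 per mil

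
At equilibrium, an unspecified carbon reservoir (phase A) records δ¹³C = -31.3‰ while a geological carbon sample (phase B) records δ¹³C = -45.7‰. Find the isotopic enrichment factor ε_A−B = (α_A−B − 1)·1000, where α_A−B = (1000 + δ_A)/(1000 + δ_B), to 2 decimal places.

15.09‰

α_A−B = (1000 + -31.3) / (1000 + -45.7) = 968.7 / 954.3 = 1.015090
ε_A−B = (1.015090 − 1) × 1000 = 15.090‰
(The approximation ε ≈ δ_A − δ_B would give 14.4‰.)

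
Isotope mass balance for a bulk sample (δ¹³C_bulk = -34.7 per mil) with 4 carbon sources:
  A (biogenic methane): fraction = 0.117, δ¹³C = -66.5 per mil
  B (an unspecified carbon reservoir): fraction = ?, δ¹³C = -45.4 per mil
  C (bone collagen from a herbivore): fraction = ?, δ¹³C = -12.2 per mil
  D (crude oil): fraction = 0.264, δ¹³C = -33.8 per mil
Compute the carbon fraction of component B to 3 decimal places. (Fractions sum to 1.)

0.315

Let f_B and f_C be the unknown fractions; fractions sum to 1 so f_B + f_C = 0.619.
Mass balance: Σ fᵢ·δᵢ = δ_bulk ⇒ f_B·(-45.4) + f_C·(-12.2) = -34.7 − (-16.704) = -17.996
Substitute f_C = 0.619 − f_B:
f_B·(-45.4 − -12.2) = -17.996 − 0.619×(-12.2) = -10.445
f_B = -10.445 / -33.2 = 0.3146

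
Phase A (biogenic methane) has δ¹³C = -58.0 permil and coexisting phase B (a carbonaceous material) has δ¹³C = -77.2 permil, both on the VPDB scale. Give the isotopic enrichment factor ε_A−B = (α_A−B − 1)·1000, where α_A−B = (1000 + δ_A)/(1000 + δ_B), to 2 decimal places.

α_A−B = (1000 + -58.0) / (1000 + -77.2) = 942.0 / 922.8 = 1.020806
ε_A−B = (1.020806 − 1) × 1000 = 20.806 permil
(The approximation ε ≈ δ_A − δ_B would give 19.2 permil.)

20.81 permil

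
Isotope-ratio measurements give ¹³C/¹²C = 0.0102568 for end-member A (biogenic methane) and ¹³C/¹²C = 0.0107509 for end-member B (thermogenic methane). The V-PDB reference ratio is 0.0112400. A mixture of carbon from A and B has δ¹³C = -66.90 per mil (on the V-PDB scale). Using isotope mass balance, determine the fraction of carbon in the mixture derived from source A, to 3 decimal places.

δ_A = (0.0102568/0.0112400 − 1)×1000 = (0.912527 − 1)×1000 = -87.473 per mil
δ_B = (0.0107509/0.0112400 − 1)×1000 = (0.956486 − 1)×1000 = -43.514 per mil
f_A = (δ_mix − δ_B)/(δ_A − δ_B) = (-66.90 − (-43.514))/(-87.473 − (-43.514))
f_A = -23.386 / -43.959 = 0.5320

0.532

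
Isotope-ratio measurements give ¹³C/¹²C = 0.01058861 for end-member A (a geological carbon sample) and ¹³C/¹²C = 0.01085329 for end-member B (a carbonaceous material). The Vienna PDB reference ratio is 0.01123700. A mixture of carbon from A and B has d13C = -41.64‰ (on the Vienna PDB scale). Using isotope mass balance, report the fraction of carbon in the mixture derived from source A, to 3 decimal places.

δ_A = (0.01058861/0.01123700 − 1)×1000 = (0.942299 − 1)×1000 = -57.701‰
δ_B = (0.01085329/0.01123700 − 1)×1000 = (0.965853 − 1)×1000 = -34.147‰
f_A = (δ_mix − δ_B)/(δ_A − δ_B) = (-41.64 − (-34.147))/(-57.701 − (-34.147))
f_A = -7.493 / -23.554 = 0.3181

0.318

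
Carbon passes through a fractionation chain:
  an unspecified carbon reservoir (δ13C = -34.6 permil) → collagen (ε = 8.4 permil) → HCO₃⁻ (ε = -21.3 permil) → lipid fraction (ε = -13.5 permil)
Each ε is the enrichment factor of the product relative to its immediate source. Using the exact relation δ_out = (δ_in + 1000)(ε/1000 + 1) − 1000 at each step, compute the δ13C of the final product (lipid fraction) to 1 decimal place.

step 1: δ = (-34.60 + 1000)·(8.4/1000 + 1) − 1000 = -26.49 permil
step 2: δ = (-26.49 + 1000)·(-21.3/1000 + 1) − 1000 = -47.23 permil
step 3: δ = (-47.23 + 1000)·(-13.5/1000 + 1) − 1000 = -60.09 permil

-60.1 permil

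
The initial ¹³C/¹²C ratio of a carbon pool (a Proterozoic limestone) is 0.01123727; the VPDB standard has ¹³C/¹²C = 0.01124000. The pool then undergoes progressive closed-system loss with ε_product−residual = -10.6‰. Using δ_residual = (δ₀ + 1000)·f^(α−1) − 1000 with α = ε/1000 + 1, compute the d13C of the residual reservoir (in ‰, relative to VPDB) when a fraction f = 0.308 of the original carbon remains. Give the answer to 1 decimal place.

δ₀ = (0.01123727/0.01124000 − 1)×1000 = (0.999757 − 1)×1000 = -0.243‰
α − 1 = ε/1000 = -0.0106
f^(α−1) = 0.308^(-0.0106) = 1.012561
δ_res = (-0.243 + 1000) × 1.012561 − 1000 = 1012.315 − 1000 = 12.32‰

12.3‰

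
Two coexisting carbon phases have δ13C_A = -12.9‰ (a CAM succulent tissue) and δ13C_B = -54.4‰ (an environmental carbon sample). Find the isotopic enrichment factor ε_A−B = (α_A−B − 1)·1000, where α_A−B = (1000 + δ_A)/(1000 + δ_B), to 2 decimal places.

43.89‰

α_A−B = (1000 + -12.9) / (1000 + -54.4) = 987.1 / 945.6 = 1.043887
ε_A−B = (1.043887 − 1) × 1000 = 43.887‰
(The approximation ε ≈ δ_A − δ_B would give 41.5‰.)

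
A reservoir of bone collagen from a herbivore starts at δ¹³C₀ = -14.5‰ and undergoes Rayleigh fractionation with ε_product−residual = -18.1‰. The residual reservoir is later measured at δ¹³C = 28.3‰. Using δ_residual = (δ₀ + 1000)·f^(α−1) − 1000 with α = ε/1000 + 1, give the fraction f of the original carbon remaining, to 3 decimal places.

0.095

α − 1 = ε/1000 = -0.0181
(δ_res + 1000)/(δ₀ + 1000) = (28.3 + 1000)/(-14.5 + 1000) = 1028.3/985.5 = 1.043430
f = 1.043430^(1/-0.0181) = exp(ln(1.043430)/-0.0181) = exp(0.04251/-0.0181)
f = exp(-2.3488) = 0.0955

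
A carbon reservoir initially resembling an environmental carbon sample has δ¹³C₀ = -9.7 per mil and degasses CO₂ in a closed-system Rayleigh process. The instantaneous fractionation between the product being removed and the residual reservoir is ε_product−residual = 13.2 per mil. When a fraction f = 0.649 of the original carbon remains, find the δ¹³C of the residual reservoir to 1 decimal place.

Rayleigh residual: δ_res = (δ₀ + 1000)·f^(α−1) − 1000
α = ε/1000 + 1 = 1.01320, so α − 1 = 0.01320
f^(α−1) = 0.649^(0.01320) = 0.994310
δ_res = (-9.7 + 1000) × 0.994310 − 1000 = 984.665 − 1000 = -15.34 per mil

-15.3 per mil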